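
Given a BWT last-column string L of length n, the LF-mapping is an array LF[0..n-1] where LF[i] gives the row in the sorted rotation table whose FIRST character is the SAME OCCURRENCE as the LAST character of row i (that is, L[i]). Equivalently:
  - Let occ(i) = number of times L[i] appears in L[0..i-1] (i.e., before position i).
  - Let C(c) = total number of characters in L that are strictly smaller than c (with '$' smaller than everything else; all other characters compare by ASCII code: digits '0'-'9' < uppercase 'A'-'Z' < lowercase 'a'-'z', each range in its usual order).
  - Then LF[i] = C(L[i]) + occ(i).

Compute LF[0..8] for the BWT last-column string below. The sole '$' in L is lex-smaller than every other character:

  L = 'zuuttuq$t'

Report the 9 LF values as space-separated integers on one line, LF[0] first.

Char counts: '$':1, 'q':1, 't':3, 'u':3, 'z':1
C (first-col start): C('$')=0, C('q')=1, C('t')=2, C('u')=5, C('z')=8
L[0]='z': occ=0, LF[0]=C('z')+0=8+0=8
L[1]='u': occ=0, LF[1]=C('u')+0=5+0=5
L[2]='u': occ=1, LF[2]=C('u')+1=5+1=6
L[3]='t': occ=0, LF[3]=C('t')+0=2+0=2
L[4]='t': occ=1, LF[4]=C('t')+1=2+1=3
L[5]='u': occ=2, LF[5]=C('u')+2=5+2=7
L[6]='q': occ=0, LF[6]=C('q')+0=1+0=1
L[7]='$': occ=0, LF[7]=C('$')+0=0+0=0
L[8]='t': occ=2, LF[8]=C('t')+2=2+2=4

Answer: 8 5 6 2 3 7 1 0 4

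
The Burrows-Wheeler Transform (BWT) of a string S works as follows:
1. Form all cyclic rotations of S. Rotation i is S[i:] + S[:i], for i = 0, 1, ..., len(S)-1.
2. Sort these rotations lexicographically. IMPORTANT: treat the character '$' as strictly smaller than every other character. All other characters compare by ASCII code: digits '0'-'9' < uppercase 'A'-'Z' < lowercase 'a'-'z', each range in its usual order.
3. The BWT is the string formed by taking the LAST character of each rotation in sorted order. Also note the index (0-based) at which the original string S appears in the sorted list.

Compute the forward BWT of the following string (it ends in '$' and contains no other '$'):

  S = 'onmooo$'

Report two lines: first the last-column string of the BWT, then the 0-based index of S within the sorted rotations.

Answer: onoo$om
4

Derivation:
All 7 rotations (rotation i = S[i:]+S[:i]):
  rot[0] = onmooo$
  rot[1] = nmooo$o
  rot[2] = mooo$on
  rot[3] = ooo$onm
  rot[4] = oo$onmo
  rot[5] = o$onmoo
  rot[6] = $onmooo
Sorted (with $ < everything):
  sorted[0] = $onmooo  (last char: 'o')
  sorted[1] = mooo$on  (last char: 'n')
  sorted[2] = nmooo$o  (last char: 'o')
  sorted[3] = o$onmoo  (last char: 'o')
  sorted[4] = onmooo$  (last char: '$')
  sorted[5] = oo$onmo  (last char: 'o')
  sorted[6] = ooo$onm  (last char: 'm')
Last column: onoo$om
Original string S is at sorted index 4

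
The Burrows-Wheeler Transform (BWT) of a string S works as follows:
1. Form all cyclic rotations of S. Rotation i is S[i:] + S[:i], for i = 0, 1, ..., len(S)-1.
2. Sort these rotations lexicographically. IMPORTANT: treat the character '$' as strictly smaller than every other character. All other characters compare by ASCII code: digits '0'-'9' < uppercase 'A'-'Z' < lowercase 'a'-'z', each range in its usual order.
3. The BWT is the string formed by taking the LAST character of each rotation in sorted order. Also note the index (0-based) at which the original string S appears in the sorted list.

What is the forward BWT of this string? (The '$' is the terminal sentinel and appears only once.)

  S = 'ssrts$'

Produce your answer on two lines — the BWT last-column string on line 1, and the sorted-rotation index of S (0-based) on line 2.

Answer: ssts$r
4

Derivation:
All 6 rotations (rotation i = S[i:]+S[:i]):
  rot[0] = ssrts$
  rot[1] = srts$s
  rot[2] = rts$ss
  rot[3] = ts$ssr
  rot[4] = s$ssrt
  rot[5] = $ssrts
Sorted (with $ < everything):
  sorted[0] = $ssrts  (last char: 's')
  sorted[1] = rts$ss  (last char: 's')
  sorted[2] = s$ssrt  (last char: 't')
  sorted[3] = srts$s  (last char: 's')
  sorted[4] = ssrts$  (last char: '$')
  sorted[5] = ts$ssr  (last char: 'r')
Last column: ssts$r
Original string S is at sorted index 4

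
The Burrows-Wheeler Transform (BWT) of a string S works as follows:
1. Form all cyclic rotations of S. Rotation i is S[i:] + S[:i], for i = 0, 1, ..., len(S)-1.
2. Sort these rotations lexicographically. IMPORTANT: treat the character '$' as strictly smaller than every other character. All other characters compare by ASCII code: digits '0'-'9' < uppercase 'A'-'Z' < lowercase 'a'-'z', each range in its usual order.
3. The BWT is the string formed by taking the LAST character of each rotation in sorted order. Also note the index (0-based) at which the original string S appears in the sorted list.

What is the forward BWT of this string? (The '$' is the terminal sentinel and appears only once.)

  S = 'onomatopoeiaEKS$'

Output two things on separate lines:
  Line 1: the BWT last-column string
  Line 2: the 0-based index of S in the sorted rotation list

Answer: SaEKimoeoopn$toa
12

Derivation:
All 16 rotations (rotation i = S[i:]+S[:i]):
  rot[0] = onomatopoeiaEKS$
  rot[1] = nomatopoeiaEKS$o
  rot[2] = omatopoeiaEKS$on
  rot[3] = matopoeiaEKS$ono
  rot[4] = atopoeiaEKS$onom
  rot[5] = topoeiaEKS$onoma
  rot[6] = opoeiaEKS$onomat
  rot[7] = poeiaEKS$onomato
  rot[8] = oeiaEKS$onomatop
  rot[9] = eiaEKS$onomatopo
  rot[10] = iaEKS$onomatopoe
  rot[11] = aEKS$onomatopoei
  rot[12] = EKS$onomatopoeia
  rot[13] = KS$onomatopoeiaE
  rot[14] = S$onomatopoeiaEK
  rot[15] = $onomatopoeiaEKS
Sorted (with $ < everything):
  sorted[0] = $onomatopoeiaEKS  (last char: 'S')
  sorted[1] = EKS$onomatopoeia  (last char: 'a')
  sorted[2] = KS$onomatopoeiaE  (last char: 'E')
  sorted[3] = S$onomatopoeiaEK  (last char: 'K')
  sorted[4] = aEKS$onomatopoei  (last char: 'i')
  sorted[5] = atopoeiaEKS$onom  (last char: 'm')
  sorted[6] = eiaEKS$onomatopo  (last char: 'o')
  sorted[7] = iaEKS$onomatopoe  (last char: 'e')
  sorted[8] = matopoeiaEKS$ono  (last char: 'o')
  sorted[9] = nomatopoeiaEKS$o  (last char: 'o')
  sorted[10] = oeiaEKS$onomatop  (last char: 'p')
  sorted[11] = omatopoeiaEKS$on  (last char: 'n')
  sorted[12] = onomatopoeiaEKS$  (last char: '$')
  sorted[13] = opoeiaEKS$onomat  (last char: 't')
  sorted[14] = poeiaEKS$onomato  (last char: 'o')
  sorted[15] = topoeiaEKS$onoma  (last char: 'a')
Last column: SaEKimoeoopn$toa
Original string S is at sorted index 12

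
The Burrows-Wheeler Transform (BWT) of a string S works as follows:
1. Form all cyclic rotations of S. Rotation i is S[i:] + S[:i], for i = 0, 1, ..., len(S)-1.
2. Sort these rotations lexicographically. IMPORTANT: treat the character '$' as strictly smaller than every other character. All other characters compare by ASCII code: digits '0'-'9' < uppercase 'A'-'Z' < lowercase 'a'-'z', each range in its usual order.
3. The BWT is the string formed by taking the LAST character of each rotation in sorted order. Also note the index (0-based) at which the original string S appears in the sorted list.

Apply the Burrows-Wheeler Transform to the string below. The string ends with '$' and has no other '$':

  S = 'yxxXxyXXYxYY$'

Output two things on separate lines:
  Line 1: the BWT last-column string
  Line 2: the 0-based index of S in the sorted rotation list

All 13 rotations (rotation i = S[i:]+S[:i]):
  rot[0] = yxxXxyXXYxYY$
  rot[1] = xxXxyXXYxYY$y
  rot[2] = xXxyXXYxYY$yx
  rot[3] = XxyXXYxYY$yxx
  rot[4] = xyXXYxYY$yxxX
  rot[5] = yXXYxYY$yxxXx
  rot[6] = XXYxYY$yxxXxy
  rot[7] = XYxYY$yxxXxyX
  rot[8] = YxYY$yxxXxyXX
  rot[9] = xYY$yxxXxyXXY
  rot[10] = YY$yxxXxyXXYx
  rot[11] = Y$yxxXxyXXYxY
  rot[12] = $yxxXxyXXYxYY
Sorted (with $ < everything):
  sorted[0] = $yxxXxyXXYxYY  (last char: 'Y')
  sorted[1] = XXYxYY$yxxXxy  (last char: 'y')
  sorted[2] = XYxYY$yxxXxyX  (last char: 'X')
  sorted[3] = XxyXXYxYY$yxx  (last char: 'x')
  sorted[4] = Y$yxxXxyXXYxY  (last char: 'Y')
  sorted[5] = YY$yxxXxyXXYx  (last char: 'x')
  sorted[6] = YxYY$yxxXxyXX  (last char: 'X')
  sorted[7] = xXxyXXYxYY$yx  (last char: 'x')
  sorted[8] = xYY$yxxXxyXXY  (last char: 'Y')
  sorted[9] = xxXxyXXYxYY$y  (last char: 'y')
  sorted[10] = xyXXYxYY$yxxX  (last char: 'X')
  sorted[11] = yXXYxYY$yxxXx  (last char: 'x')
  sorted[12] = yxxXxyXXYxYY$  (last char: '$')
Last column: YyXxYxXxYyXx$
Original string S is at sorted index 12

Answer: YyXxYxXxYyXx$
12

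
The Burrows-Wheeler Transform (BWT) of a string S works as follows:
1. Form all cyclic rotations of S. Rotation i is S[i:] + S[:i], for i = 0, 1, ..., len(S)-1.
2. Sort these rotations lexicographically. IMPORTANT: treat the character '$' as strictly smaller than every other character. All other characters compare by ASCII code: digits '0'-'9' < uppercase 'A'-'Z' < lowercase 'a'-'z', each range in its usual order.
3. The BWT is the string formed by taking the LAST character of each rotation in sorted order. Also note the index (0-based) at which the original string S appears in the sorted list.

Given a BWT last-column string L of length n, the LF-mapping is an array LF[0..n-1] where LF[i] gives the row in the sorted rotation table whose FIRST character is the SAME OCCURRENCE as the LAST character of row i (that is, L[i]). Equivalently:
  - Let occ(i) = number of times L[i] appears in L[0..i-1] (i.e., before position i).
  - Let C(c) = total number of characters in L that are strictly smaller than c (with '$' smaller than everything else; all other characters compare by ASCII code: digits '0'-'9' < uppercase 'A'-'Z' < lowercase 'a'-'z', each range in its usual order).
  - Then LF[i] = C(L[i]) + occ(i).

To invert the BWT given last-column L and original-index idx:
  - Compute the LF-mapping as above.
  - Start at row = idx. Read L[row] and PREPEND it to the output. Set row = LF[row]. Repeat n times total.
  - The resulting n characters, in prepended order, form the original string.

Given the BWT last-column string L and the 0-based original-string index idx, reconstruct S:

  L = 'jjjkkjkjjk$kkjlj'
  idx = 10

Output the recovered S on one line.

Answer: kjjjkkjjlkkkjjj$

Derivation:
LF mapping: 1 2 3 9 10 4 11 5 6 12 0 13 14 7 15 8
Walk LF starting at row 10, prepending L[row]:
  step 1: row=10, L[10]='$', prepend. Next row=LF[10]=0
  step 2: row=0, L[0]='j', prepend. Next row=LF[0]=1
  step 3: row=1, L[1]='j', prepend. Next row=LF[1]=2
  step 4: row=2, L[2]='j', prepend. Next row=LF[2]=3
  step 5: row=3, L[3]='k', prepend. Next row=LF[3]=9
  step 6: row=9, L[9]='k', prepend. Next row=LF[9]=12
  step 7: row=12, L[12]='k', prepend. Next row=LF[12]=14
  step 8: row=14, L[14]='l', prepend. Next row=LF[14]=15
  step 9: row=15, L[15]='j', prepend. Next row=LF[15]=8
  step 10: row=8, L[8]='j', prepend. Next row=LF[8]=6
  step 11: row=6, L[6]='k', prepend. Next row=LF[6]=11
  step 12: row=11, L[11]='k', prepend. Next row=LF[11]=13
  step 13: row=13, L[13]='j', prepend. Next row=LF[13]=7
  step 14: row=7, L[7]='j', prepend. Next row=LF[7]=5
  step 15: row=5, L[5]='j', prepend. Next row=LF[5]=4
  step 16: row=4, L[4]='k', prepend. Next row=LF[4]=10
Reversed output: kjjjkkjjlkkkjjj$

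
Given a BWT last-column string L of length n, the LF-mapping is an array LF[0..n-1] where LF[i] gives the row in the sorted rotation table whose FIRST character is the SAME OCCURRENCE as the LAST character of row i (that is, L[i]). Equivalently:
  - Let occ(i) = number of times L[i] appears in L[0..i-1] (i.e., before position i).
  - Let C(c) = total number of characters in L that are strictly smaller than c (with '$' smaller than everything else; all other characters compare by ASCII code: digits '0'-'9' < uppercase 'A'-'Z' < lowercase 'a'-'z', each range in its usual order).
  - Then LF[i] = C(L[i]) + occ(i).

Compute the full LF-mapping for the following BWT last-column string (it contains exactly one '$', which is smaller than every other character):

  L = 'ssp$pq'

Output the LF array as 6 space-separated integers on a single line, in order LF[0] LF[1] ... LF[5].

Char counts: '$':1, 'p':2, 'q':1, 's':2
C (first-col start): C('$')=0, C('p')=1, C('q')=3, C('s')=4
L[0]='s': occ=0, LF[0]=C('s')+0=4+0=4
L[1]='s': occ=1, LF[1]=C('s')+1=4+1=5
L[2]='p': occ=0, LF[2]=C('p')+0=1+0=1
L[3]='$': occ=0, LF[3]=C('$')+0=0+0=0
L[4]='p': occ=1, LF[4]=C('p')+1=1+1=2
L[5]='q': occ=0, LF[5]=C('q')+0=3+0=3

Answer: 4 5 1 0 2 3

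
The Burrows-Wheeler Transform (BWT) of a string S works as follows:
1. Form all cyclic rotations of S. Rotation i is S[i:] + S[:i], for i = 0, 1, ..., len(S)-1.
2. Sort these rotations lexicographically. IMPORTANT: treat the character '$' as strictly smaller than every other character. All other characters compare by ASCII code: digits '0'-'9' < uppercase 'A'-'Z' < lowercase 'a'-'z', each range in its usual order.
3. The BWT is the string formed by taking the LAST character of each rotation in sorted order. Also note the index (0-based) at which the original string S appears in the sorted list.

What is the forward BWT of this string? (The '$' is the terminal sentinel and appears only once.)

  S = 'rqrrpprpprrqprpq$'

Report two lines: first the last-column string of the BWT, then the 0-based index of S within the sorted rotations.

All 17 rotations (rotation i = S[i:]+S[:i]):
  rot[0] = rqrrpprpprrqprpq$
  rot[1] = qrrpprpprrqprpq$r
  rot[2] = rrpprpprrqprpq$rq
  rot[3] = rpprpprrqprpq$rqr
  rot[4] = pprpprrqprpq$rqrr
  rot[5] = prpprrqprpq$rqrrp
  rot[6] = rpprrqprpq$rqrrpp
  rot[7] = pprrqprpq$rqrrppr
  rot[8] = prrqprpq$rqrrpprp
  rot[9] = rrqprpq$rqrrpprpp
  rot[10] = rqprpq$rqrrpprppr
  rot[11] = qprpq$rqrrpprpprr
  rot[12] = prpq$rqrrpprpprrq
  rot[13] = rpq$rqrrpprpprrqp
  rot[14] = pq$rqrrpprpprrqpr
  rot[15] = q$rqrrpprpprrqprp
  rot[16] = $rqrrpprpprrqprpq
Sorted (with $ < everything):
  sorted[0] = $rqrrpprpprrqprpq  (last char: 'q')
  sorted[1] = pprpprrqprpq$rqrr  (last char: 'r')
  sorted[2] = pprrqprpq$rqrrppr  (last char: 'r')
  sorted[3] = pq$rqrrpprpprrqpr  (last char: 'r')
  sorted[4] = prpprrqprpq$rqrrp  (last char: 'p')
  sorted[5] = prpq$rqrrpprpprrq  (last char: 'q')
  sorted[6] = prrqprpq$rqrrpprp  (last char: 'p')
  sorted[7] = q$rqrrpprpprrqprp  (last char: 'p')
  sorted[8] = qprpq$rqrrpprpprr  (last char: 'r')
  sorted[9] = qrrpprpprrqprpq$r  (last char: 'r')
  sorted[10] = rpprpprrqprpq$rqr  (last char: 'r')
  sorted[11] = rpprrqprpq$rqrrpp  (last char: 'p')
  sorted[12] = rpq$rqrrpprpprrqp  (last char: 'p')
  sorted[13] = rqprpq$rqrrpprppr  (last char: 'r')
  sorted[14] = rqrrpprpprrqprpq$  (last char: '$')
  sorted[15] = rrpprpprrqprpq$rq  (last char: 'q')
  sorted[16] = rrqprpq$rqrrpprpp  (last char: 'p')
Last column: qrrrpqpprrrppr$qp
Original string S is at sorted index 14

Answer: qrrrpqpprrrppr$qp
14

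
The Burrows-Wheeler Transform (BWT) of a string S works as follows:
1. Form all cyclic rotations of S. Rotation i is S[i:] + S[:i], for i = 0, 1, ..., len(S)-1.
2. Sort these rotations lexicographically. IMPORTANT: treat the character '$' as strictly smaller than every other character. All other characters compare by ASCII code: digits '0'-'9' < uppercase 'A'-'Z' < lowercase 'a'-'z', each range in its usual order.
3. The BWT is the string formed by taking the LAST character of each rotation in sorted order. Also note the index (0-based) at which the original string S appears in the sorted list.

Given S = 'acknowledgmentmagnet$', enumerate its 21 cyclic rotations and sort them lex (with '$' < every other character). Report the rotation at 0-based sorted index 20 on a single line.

Answer: wledgmentmagnet$ackno

Derivation:
All 21 rotations (rotation i = S[i:]+S[:i]):
  rot[0] = acknowledgmentmagnet$
  rot[1] = cknowledgmentmagnet$a
  rot[2] = knowledgmentmagnet$ac
  rot[3] = nowledgmentmagnet$ack
  rot[4] = owledgmentmagnet$ackn
  rot[5] = wledgmentmagnet$ackno
  rot[6] = ledgmentmagnet$acknow
  rot[7] = edgmentmagnet$acknowl
  rot[8] = dgmentmagnet$acknowle
  rot[9] = gmentmagnet$acknowled
  rot[10] = mentmagnet$acknowledg
  rot[11] = entmagnet$acknowledgm
  rot[12] = ntmagnet$acknowledgme
  rot[13] = tmagnet$acknowledgmen
  rot[14] = magnet$acknowledgment
  rot[15] = agnet$acknowledgmentm
  rot[16] = gnet$acknowledgmentma
  rot[17] = net$acknowledgmentmag
  rot[18] = et$acknowledgmentmagn
  rot[19] = t$acknowledgmentmagne
  rot[20] = $acknowledgmentmagnet
Sorted (with $ < everything):
  sorted[0] = $acknowledgmentmagnet
  sorted[1] = acknowledgmentmagnet$
  sorted[2] = agnet$acknowledgmentm
  sorted[3] = cknowledgmentmagnet$a
  sorted[4] = dgmentmagnet$acknowle
  sorted[5] = edgmentmagnet$acknowl
  sorted[6] = entmagnet$acknowledgm
  sorted[7] = et$acknowledgmentmagn
  sorted[8] = gmentmagnet$acknowled
  sorted[9] = gnet$acknowledgmentma
  sorted[10] = knowledgmentmagnet$ac
  sorted[11] = ledgmentmagnet$acknow
  sorted[12] = magnet$acknowledgment
  sorted[13] = mentmagnet$acknowledg
  sorted[14] = net$acknowledgmentmag
  sorted[15] = nowledgmentmagnet$ack
  sorted[16] = ntmagnet$acknowledgme
  sorted[17] = owledgmentmagnet$ackn
  sorted[18] = t$acknowledgmentmagne
  sorted[19] = tmagnet$acknowledgmen
  sorted[20] = wledgmentmagnet$ackno
sorted[20] = wledgmentmagnet$ackno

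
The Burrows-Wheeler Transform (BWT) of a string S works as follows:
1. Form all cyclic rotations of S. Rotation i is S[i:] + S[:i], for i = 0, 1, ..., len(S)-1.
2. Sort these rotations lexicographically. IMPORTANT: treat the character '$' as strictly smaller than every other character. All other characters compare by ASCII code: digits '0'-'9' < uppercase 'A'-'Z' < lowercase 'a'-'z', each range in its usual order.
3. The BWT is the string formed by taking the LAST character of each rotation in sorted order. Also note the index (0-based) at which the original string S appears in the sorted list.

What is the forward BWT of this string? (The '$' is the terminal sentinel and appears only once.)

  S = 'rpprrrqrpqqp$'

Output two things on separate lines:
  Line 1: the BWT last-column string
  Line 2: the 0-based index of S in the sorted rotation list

Answer: pqrrpqpr$qrrp
8

Derivation:
All 13 rotations (rotation i = S[i:]+S[:i]):
  rot[0] = rpprrrqrpqqp$
  rot[1] = pprrrqrpqqp$r
  rot[2] = prrrqrpqqp$rp
  rot[3] = rrrqrpqqp$rpp
  rot[4] = rrqrpqqp$rppr
  rot[5] = rqrpqqp$rpprr
  rot[6] = qrpqqp$rpprrr
  rot[7] = rpqqp$rpprrrq
  rot[8] = pqqp$rpprrrqr
  rot[9] = qqp$rpprrrqrp
  rot[10] = qp$rpprrrqrpq
  rot[11] = p$rpprrrqrpqq
  rot[12] = $rpprrrqrpqqp
Sorted (with $ < everything):
  sorted[0] = $rpprrrqrpqqp  (last char: 'p')
  sorted[1] = p$rpprrrqrpqq  (last char: 'q')
  sorted[2] = pprrrqrpqqp$r  (last char: 'r')
  sorted[3] = pqqp$rpprrrqr  (last char: 'r')
  sorted[4] = prrrqrpqqp$rp  (last char: 'p')
  sorted[5] = qp$rpprrrqrpq  (last char: 'q')
  sorted[6] = qqp$rpprrrqrp  (last char: 'p')
  sorted[7] = qrpqqp$rpprrr  (last char: 'r')
  sorted[8] = rpprrrqrpqqp$  (last char: '$')
  sorted[9] = rpqqp$rpprrrq  (last char: 'q')
  sorted[10] = rqrpqqp$rpprr  (last char: 'r')
  sorted[11] = rrqrpqqp$rppr  (last char: 'r')
  sorted[12] = rrrqrpqqp$rpp  (last char: 'p')
Last column: pqrrpqpr$qrrp
Original string S is at sorted index 8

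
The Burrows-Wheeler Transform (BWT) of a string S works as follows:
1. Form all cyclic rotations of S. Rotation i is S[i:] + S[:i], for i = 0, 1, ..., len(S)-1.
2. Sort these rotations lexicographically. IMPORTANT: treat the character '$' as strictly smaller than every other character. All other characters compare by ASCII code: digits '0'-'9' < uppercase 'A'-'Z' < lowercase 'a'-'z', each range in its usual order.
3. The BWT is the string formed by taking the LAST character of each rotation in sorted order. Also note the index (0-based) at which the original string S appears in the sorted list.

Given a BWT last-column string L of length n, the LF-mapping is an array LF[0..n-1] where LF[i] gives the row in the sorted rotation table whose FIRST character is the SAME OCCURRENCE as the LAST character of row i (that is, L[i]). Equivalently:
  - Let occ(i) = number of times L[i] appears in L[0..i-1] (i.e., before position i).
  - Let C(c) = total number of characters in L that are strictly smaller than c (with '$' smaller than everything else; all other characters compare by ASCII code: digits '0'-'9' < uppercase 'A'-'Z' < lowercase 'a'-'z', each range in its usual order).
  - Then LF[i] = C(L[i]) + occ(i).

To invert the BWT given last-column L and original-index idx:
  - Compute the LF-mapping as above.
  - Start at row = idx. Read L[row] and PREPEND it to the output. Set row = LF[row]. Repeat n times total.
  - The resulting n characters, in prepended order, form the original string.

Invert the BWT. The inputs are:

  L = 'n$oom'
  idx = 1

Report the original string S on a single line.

Answer: moon$

Derivation:
LF mapping: 2 0 3 4 1
Walk LF starting at row 1, prepending L[row]:
  step 1: row=1, L[1]='$', prepend. Next row=LF[1]=0
  step 2: row=0, L[0]='n', prepend. Next row=LF[0]=2
  step 3: row=2, L[2]='o', prepend. Next row=LF[2]=3
  step 4: row=3, L[3]='o', prepend. Next row=LF[3]=4
  step 5: row=4, L[4]='m', prepend. Next row=LF[4]=1
Reversed output: moon$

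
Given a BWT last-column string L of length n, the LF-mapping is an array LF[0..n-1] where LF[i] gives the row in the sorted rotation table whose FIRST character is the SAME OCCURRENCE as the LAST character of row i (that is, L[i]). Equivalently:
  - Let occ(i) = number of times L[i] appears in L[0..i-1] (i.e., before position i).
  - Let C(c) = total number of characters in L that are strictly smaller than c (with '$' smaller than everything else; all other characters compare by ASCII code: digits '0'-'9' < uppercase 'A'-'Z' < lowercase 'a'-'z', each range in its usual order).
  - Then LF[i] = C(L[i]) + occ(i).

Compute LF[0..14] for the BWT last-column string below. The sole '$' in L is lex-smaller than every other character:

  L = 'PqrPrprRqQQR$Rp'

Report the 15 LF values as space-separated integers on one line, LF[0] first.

Answer: 1 10 12 2 13 8 14 5 11 3 4 6 0 7 9

Derivation:
Char counts: '$':1, 'P':2, 'Q':2, 'R':3, 'p':2, 'q':2, 'r':3
C (first-col start): C('$')=0, C('P')=1, C('Q')=3, C('R')=5, C('p')=8, C('q')=10, C('r')=12
L[0]='P': occ=0, LF[0]=C('P')+0=1+0=1
L[1]='q': occ=0, LF[1]=C('q')+0=10+0=10
L[2]='r': occ=0, LF[2]=C('r')+0=12+0=12
L[3]='P': occ=1, LF[3]=C('P')+1=1+1=2
L[4]='r': occ=1, LF[4]=C('r')+1=12+1=13
L[5]='p': occ=0, LF[5]=C('p')+0=8+0=8
L[6]='r': occ=2, LF[6]=C('r')+2=12+2=14
L[7]='R': occ=0, LF[7]=C('R')+0=5+0=5
L[8]='q': occ=1, LF[8]=C('q')+1=10+1=11
L[9]='Q': occ=0, LF[9]=C('Q')+0=3+0=3
L[10]='Q': occ=1, LF[10]=C('Q')+1=3+1=4
L[11]='R': occ=1, LF[11]=C('R')+1=5+1=6
L[12]='$': occ=0, LF[12]=C('$')+0=0+0=0
L[13]='R': occ=2, LF[13]=C('R')+2=5+2=7
L[14]='p': occ=1, LF[14]=C('p')+1=8+1=9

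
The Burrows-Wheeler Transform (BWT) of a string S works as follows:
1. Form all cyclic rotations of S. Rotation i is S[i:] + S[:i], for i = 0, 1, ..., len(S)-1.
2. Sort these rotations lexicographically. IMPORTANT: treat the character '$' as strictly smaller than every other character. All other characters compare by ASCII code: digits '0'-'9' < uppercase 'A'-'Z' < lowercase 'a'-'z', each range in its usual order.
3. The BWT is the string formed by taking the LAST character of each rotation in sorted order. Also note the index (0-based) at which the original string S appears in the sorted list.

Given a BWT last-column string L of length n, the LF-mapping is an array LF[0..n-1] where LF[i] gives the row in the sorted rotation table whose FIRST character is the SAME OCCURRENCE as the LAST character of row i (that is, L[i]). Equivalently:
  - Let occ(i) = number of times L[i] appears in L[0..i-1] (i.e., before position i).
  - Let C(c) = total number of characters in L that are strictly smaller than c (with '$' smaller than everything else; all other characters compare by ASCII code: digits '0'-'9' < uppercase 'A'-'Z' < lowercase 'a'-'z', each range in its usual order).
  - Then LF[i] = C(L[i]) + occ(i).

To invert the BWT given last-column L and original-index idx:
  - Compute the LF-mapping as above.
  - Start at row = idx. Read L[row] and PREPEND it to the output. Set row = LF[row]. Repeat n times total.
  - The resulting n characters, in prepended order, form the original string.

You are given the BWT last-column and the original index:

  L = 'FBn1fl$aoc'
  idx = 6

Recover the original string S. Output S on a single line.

Answer: falconB1F$

Derivation:
LF mapping: 3 2 8 1 6 7 0 4 9 5
Walk LF starting at row 6, prepending L[row]:
  step 1: row=6, L[6]='$', prepend. Next row=LF[6]=0
  step 2: row=0, L[0]='F', prepend. Next row=LF[0]=3
  step 3: row=3, L[3]='1', prepend. Next row=LF[3]=1
  step 4: row=1, L[1]='B', prepend. Next row=LF[1]=2
  step 5: row=2, L[2]='n', prepend. Next row=LF[2]=8
  step 6: row=8, L[8]='o', prepend. Next row=LF[8]=9
  step 7: row=9, L[9]='c', prepend. Next row=LF[9]=5
  step 8: row=5, L[5]='l', prepend. Next row=LF[5]=7
  step 9: row=7, L[7]='a', prepend. Next row=LF[7]=4
  step 10: row=4, L[4]='f', prepend. Next row=LF[4]=6
Reversed output: falconB1F$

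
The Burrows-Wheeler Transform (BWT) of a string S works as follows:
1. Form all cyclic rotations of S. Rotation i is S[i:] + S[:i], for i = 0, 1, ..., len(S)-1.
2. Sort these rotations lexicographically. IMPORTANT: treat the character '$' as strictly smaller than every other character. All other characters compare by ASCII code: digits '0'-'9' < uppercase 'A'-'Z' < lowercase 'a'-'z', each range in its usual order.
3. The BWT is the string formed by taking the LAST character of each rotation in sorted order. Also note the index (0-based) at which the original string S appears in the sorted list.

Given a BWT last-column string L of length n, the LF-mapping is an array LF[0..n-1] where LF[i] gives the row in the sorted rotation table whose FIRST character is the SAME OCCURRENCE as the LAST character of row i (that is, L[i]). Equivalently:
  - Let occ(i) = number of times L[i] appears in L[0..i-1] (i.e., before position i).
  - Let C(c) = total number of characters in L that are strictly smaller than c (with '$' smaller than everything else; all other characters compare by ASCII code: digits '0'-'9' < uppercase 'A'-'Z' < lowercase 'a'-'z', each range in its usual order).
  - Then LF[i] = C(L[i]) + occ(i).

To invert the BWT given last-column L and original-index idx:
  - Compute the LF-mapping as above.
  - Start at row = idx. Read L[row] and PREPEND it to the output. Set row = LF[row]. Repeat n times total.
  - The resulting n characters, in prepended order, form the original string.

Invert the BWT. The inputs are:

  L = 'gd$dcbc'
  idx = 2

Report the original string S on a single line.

Answer: cdbdcg$

Derivation:
LF mapping: 6 4 0 5 2 1 3
Walk LF starting at row 2, prepending L[row]:
  step 1: row=2, L[2]='$', prepend. Next row=LF[2]=0
  step 2: row=0, L[0]='g', prepend. Next row=LF[0]=6
  step 3: row=6, L[6]='c', prepend. Next row=LF[6]=3
  step 4: row=3, L[3]='d', prepend. Next row=LF[3]=5
  step 5: row=5, L[5]='b', prepend. Next row=LF[5]=1
  step 6: row=1, L[1]='d', prepend. Next row=LF[1]=4
  step 7: row=4, L[4]='c', prepend. Next row=LF[4]=2
Reversed output: cdbdcg$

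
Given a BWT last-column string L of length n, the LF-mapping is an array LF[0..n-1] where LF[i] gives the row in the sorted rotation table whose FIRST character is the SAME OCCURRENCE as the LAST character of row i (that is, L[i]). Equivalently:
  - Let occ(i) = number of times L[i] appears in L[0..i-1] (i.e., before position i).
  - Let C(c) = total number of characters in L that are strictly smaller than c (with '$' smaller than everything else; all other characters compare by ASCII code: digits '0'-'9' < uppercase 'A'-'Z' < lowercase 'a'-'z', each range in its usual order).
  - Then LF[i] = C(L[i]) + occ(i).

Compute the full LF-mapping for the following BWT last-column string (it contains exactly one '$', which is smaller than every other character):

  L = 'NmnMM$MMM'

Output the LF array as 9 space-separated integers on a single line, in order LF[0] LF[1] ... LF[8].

Answer: 6 7 8 1 2 0 3 4 5

Derivation:
Char counts: '$':1, 'M':5, 'N':1, 'm':1, 'n':1
C (first-col start): C('$')=0, C('M')=1, C('N')=6, C('m')=7, C('n')=8
L[0]='N': occ=0, LF[0]=C('N')+0=6+0=6
L[1]='m': occ=0, LF[1]=C('m')+0=7+0=7
L[2]='n': occ=0, LF[2]=C('n')+0=8+0=8
L[3]='M': occ=0, LF[3]=C('M')+0=1+0=1
L[4]='M': occ=1, LF[4]=C('M')+1=1+1=2
L[5]='$': occ=0, LF[5]=C('$')+0=0+0=0
L[6]='M': occ=2, LF[6]=C('M')+2=1+2=3
L[7]='M': occ=3, LF[7]=C('M')+3=1+3=4
L[8]='M': occ=4, LF[8]=C('M')+4=1+4=5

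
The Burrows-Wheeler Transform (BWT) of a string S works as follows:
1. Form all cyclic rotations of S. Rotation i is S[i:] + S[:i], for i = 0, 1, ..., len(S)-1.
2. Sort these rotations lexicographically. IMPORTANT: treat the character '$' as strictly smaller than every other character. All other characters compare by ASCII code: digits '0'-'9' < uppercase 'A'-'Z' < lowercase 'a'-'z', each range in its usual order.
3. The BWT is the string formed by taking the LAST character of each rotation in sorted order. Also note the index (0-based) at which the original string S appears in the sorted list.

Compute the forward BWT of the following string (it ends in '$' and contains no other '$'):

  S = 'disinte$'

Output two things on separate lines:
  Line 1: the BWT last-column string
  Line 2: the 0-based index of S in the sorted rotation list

Answer: e$tsdiin
1

Derivation:
All 8 rotations (rotation i = S[i:]+S[:i]):
  rot[0] = disinte$
  rot[1] = isinte$d
  rot[2] = sinte$di
  rot[3] = inte$dis
  rot[4] = nte$disi
  rot[5] = te$disin
  rot[6] = e$disint
  rot[7] = $disinte
Sorted (with $ < everything):
  sorted[0] = $disinte  (last char: 'e')
  sorted[1] = disinte$  (last char: '$')
  sorted[2] = e$disint  (last char: 't')
  sorted[3] = inte$dis  (last char: 's')
  sorted[4] = isinte$d  (last char: 'd')
  sorted[5] = nte$disi  (last char: 'i')
  sorted[6] = sinte$di  (last char: 'i')
  sorted[7] = te$disin  (last char: 'n')
Last column: e$tsdiin
Original string S is at sorted index 1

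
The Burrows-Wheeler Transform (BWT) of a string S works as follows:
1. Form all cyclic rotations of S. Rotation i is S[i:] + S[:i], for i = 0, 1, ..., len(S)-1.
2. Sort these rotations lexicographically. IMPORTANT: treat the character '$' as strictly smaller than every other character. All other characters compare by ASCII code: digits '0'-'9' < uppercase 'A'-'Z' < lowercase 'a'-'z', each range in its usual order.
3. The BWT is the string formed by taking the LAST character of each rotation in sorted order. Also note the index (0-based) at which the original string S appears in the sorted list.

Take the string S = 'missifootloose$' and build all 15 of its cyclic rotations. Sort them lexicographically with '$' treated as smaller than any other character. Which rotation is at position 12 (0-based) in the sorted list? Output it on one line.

Answer: sifootloose$mis

Derivation:
All 15 rotations (rotation i = S[i:]+S[:i]):
  rot[0] = missifootloose$
  rot[1] = issifootloose$m
  rot[2] = ssifootloose$mi
  rot[3] = sifootloose$mis
  rot[4] = ifootloose$miss
  rot[5] = footloose$missi
  rot[6] = ootloose$missif
  rot[7] = otloose$missifo
  rot[8] = tloose$missifoo
  rot[9] = loose$missifoot
  rot[10] = oose$missifootl
  rot[11] = ose$missifootlo
  rot[12] = se$missifootloo
  rot[13] = e$missifootloos
  rot[14] = $missifootloose
Sorted (with $ < everything):
  sorted[0] = $missifootloose
  sorted[1] = e$missifootloos
  sorted[2] = footloose$missi
  sorted[3] = ifootloose$miss
  sorted[4] = issifootloose$m
  sorted[5] = loose$missifoot
  sorted[6] = missifootloose$
  sorted[7] = oose$missifootl
  sorted[8] = ootloose$missif
  sorted[9] = ose$missifootlo
  sorted[10] = otloose$missifo
  sorted[11] = se$missifootloo
  sorted[12] = sifootloose$mis
  sorted[13] = ssifootloose$mi
  sorted[14] = tloose$missifoo
sorted[12] = sifootloose$mis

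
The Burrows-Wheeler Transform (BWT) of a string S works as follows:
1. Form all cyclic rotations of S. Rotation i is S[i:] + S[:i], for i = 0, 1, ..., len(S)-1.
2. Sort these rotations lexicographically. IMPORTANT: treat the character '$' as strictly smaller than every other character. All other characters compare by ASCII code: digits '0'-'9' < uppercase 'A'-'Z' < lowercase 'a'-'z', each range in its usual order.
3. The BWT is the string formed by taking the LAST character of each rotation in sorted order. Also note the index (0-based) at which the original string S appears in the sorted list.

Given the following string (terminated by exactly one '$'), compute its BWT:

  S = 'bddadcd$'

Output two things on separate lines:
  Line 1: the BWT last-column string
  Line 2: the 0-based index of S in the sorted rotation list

Answer: dd$dcdab
2

Derivation:
All 8 rotations (rotation i = S[i:]+S[:i]):
  rot[0] = bddadcd$
  rot[1] = ddadcd$b
  rot[2] = dadcd$bd
  rot[3] = adcd$bdd
  rot[4] = dcd$bdda
  rot[5] = cd$bddad
  rot[6] = d$bddadc
  rot[7] = $bddadcd
Sorted (with $ < everything):
  sorted[0] = $bddadcd  (last char: 'd')
  sorted[1] = adcd$bdd  (last char: 'd')
  sorted[2] = bddadcd$  (last char: '$')
  sorted[3] = cd$bddad  (last char: 'd')
  sorted[4] = d$bddadc  (last char: 'c')
  sorted[5] = dadcd$bd  (last char: 'd')
  sorted[6] = dcd$bdda  (last char: 'a')
  sorted[7] = ddadcd$b  (last char: 'b')
Last column: dd$dcdab
Original string S is at sorted index 2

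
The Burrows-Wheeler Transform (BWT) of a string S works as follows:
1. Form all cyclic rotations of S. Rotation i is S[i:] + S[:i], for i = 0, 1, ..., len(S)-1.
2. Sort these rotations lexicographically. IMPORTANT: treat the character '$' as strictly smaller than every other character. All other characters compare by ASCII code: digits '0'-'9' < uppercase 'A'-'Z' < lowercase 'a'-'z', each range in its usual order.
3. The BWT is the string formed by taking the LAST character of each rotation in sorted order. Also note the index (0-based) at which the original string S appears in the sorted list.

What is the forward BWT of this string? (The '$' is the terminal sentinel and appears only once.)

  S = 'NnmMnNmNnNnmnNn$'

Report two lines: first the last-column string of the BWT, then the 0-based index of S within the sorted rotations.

All 16 rotations (rotation i = S[i:]+S[:i]):
  rot[0] = NnmMnNmNnNnmnNn$
  rot[1] = nmMnNmNnNnmnNn$N
  rot[2] = mMnNmNnNnmnNn$Nn
  rot[3] = MnNmNnNnmnNn$Nnm
  rot[4] = nNmNnNnmnNn$NnmM
  rot[5] = NmNnNnmnNn$NnmMn
  rot[6] = mNnNnmnNn$NnmMnN
  rot[7] = NnNnmnNn$NnmMnNm
  rot[8] = nNnmnNn$NnmMnNmN
  rot[9] = NnmnNn$NnmMnNmNn
  rot[10] = nmnNn$NnmMnNmNnN
  rot[11] = mnNn$NnmMnNmNnNn
  rot[12] = nNn$NnmMnNmNnNnm
  rot[13] = Nn$NnmMnNmNnNnmn
  rot[14] = n$NnmMnNmNnNnmnN
  rot[15] = $NnmMnNmNnNnmnNn
Sorted (with $ < everything):
  sorted[0] = $NnmMnNmNnNnmnNn  (last char: 'n')
  sorted[1] = MnNmNnNnmnNn$Nnm  (last char: 'm')
  sorted[2] = NmNnNnmnNn$NnmMn  (last char: 'n')
  sorted[3] = Nn$NnmMnNmNnNnmn  (last char: 'n')
  sorted[4] = NnNnmnNn$NnmMnNm  (last char: 'm')
  sorted[5] = NnmMnNmNnNnmnNn$  (last char: '$')
  sorted[6] = NnmnNn$NnmMnNmNn  (last char: 'n')
  sorted[7] = mMnNmNnNnmnNn$Nn  (last char: 'n')
  sorted[8] = mNnNnmnNn$NnmMnN  (last char: 'N')
  sorted[9] = mnNn$NnmMnNmNnNn  (last char: 'n')
  sorted[10] = n$NnmMnNmNnNnmnN  (last char: 'N')
  sorted[11] = nNmNnNnmnNn$NnmM  (last char: 'M')
  sorted[12] = nNn$NnmMnNmNnNnm  (last char: 'm')
  sorted[13] = nNnmnNn$NnmMnNmN  (last char: 'N')
  sorted[14] = nmMnNmNnNnmnNn$N  (last char: 'N')
  sorted[15] = nmnNn$NnmMnNmNnN  (last char: 'N')
Last column: nmnnm$nnNnNMmNNN
Original string S is at sorted index 5

Answer: nmnnm$nnNnNMmNNN
5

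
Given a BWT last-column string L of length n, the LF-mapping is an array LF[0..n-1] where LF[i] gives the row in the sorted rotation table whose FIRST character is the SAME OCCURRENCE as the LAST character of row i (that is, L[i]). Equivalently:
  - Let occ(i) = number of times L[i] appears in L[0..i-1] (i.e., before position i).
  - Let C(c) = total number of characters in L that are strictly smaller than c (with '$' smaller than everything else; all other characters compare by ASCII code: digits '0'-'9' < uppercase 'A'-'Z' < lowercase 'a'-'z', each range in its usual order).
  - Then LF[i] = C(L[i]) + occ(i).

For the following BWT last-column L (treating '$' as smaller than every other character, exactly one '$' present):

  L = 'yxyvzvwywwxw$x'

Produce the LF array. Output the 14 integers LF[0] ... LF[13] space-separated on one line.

Answer: 10 7 11 1 13 2 3 12 4 5 8 6 0 9

Derivation:
Char counts: '$':1, 'v':2, 'w':4, 'x':3, 'y':3, 'z':1
C (first-col start): C('$')=0, C('v')=1, C('w')=3, C('x')=7, C('y')=10, C('z')=13
L[0]='y': occ=0, LF[0]=C('y')+0=10+0=10
L[1]='x': occ=0, LF[1]=C('x')+0=7+0=7
L[2]='y': occ=1, LF[2]=C('y')+1=10+1=11
L[3]='v': occ=0, LF[3]=C('v')+0=1+0=1
L[4]='z': occ=0, LF[4]=C('z')+0=13+0=13
L[5]='v': occ=1, LF[5]=C('v')+1=1+1=2
L[6]='w': occ=0, LF[6]=C('w')+0=3+0=3
L[7]='y': occ=2, LF[7]=C('y')+2=10+2=12
L[8]='w': occ=1, LF[8]=C('w')+1=3+1=4
L[9]='w': occ=2, LF[9]=C('w')+2=3+2=5
L[10]='x': occ=1, LF[10]=C('x')+1=7+1=8
L[11]='w': occ=3, LF[11]=C('w')+3=3+3=6
L[12]='$': occ=0, LF[12]=C('$')+0=0+0=0
L[13]='x': occ=2, LF[13]=C('x')+2=7+2=9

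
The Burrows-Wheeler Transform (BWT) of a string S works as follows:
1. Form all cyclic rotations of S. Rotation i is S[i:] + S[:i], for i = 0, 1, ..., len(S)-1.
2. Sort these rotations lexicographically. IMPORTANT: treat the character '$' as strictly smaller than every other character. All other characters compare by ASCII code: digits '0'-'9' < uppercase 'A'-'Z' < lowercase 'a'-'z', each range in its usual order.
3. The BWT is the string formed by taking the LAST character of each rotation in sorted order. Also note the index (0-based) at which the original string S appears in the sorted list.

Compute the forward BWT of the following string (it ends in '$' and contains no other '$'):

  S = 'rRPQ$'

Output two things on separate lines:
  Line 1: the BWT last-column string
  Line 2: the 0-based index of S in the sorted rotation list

All 5 rotations (rotation i = S[i:]+S[:i]):
  rot[0] = rRPQ$
  rot[1] = RPQ$r
  rot[2] = PQ$rR
  rot[3] = Q$rRP
  rot[4] = $rRPQ
Sorted (with $ < everything):
  sorted[0] = $rRPQ  (last char: 'Q')
  sorted[1] = PQ$rR  (last char: 'R')
  sorted[2] = Q$rRP  (last char: 'P')
  sorted[3] = RPQ$r  (last char: 'r')
  sorted[4] = rRPQ$  (last char: '$')
Last column: QRPr$
Original string S is at sorted index 4

Answer: QRPr$
4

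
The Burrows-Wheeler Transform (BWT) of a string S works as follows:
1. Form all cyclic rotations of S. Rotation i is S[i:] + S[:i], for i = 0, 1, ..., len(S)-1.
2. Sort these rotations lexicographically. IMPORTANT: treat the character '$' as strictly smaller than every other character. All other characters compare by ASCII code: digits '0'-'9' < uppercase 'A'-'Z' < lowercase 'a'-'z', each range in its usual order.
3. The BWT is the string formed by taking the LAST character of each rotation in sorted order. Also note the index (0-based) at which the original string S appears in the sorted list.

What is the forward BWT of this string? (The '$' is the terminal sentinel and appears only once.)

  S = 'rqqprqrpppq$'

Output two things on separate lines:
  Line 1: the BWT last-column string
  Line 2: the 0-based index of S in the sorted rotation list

All 12 rotations (rotation i = S[i:]+S[:i]):
  rot[0] = rqqprqrpppq$
  rot[1] = qqprqrpppq$r
  rot[2] = qprqrpppq$rq
  rot[3] = prqrpppq$rqq
  rot[4] = rqrpppq$rqqp
  rot[5] = qrpppq$rqqpr
  rot[6] = rpppq$rqqprq
  rot[7] = pppq$rqqprqr
  rot[8] = ppq$rqqprqrp
  rot[9] = pq$rqqprqrpp
  rot[10] = q$rqqprqrppp
  rot[11] = $rqqprqrpppq
Sorted (with $ < everything):
  sorted[0] = $rqqprqrpppq  (last char: 'q')
  sorted[1] = pppq$rqqprqr  (last char: 'r')
  sorted[2] = ppq$rqqprqrp  (last char: 'p')
  sorted[3] = pq$rqqprqrpp  (last char: 'p')
  sorted[4] = prqrpppq$rqq  (last char: 'q')
  sorted[5] = q$rqqprqrppp  (last char: 'p')
  sorted[6] = qprqrpppq$rq  (last char: 'q')
  sorted[7] = qqprqrpppq$r  (last char: 'r')
  sorted[8] = qrpppq$rqqpr  (last char: 'r')
  sorted[9] = rpppq$rqqprq  (last char: 'q')
  sorted[10] = rqqprqrpppq$  (last char: '$')
  sorted[11] = rqrpppq$rqqp  (last char: 'p')
Last column: qrppqpqrrq$p
Original string S is at sorted index 10

Answer: qrppqpqrrq$p
10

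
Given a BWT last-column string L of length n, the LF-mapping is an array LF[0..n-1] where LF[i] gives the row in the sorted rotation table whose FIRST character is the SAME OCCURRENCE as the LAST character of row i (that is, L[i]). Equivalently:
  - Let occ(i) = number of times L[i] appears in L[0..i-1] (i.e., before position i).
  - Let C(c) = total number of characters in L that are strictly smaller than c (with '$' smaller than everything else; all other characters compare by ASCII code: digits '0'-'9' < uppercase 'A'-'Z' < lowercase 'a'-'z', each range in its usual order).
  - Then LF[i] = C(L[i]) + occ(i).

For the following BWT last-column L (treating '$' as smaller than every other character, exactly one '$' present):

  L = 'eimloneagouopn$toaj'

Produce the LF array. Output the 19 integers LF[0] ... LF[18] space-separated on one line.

Answer: 3 6 9 8 12 10 4 1 5 13 18 14 16 11 0 17 15 2 7

Derivation:
Char counts: '$':1, 'a':2, 'e':2, 'g':1, 'i':1, 'j':1, 'l':1, 'm':1, 'n':2, 'o':4, 'p':1, 't':1, 'u':1
C (first-col start): C('$')=0, C('a')=1, C('e')=3, C('g')=5, C('i')=6, C('j')=7, C('l')=8, C('m')=9, C('n')=10, C('o')=12, C('p')=16, C('t')=17, C('u')=18
L[0]='e': occ=0, LF[0]=C('e')+0=3+0=3
L[1]='i': occ=0, LF[1]=C('i')+0=6+0=6
L[2]='m': occ=0, LF[2]=C('m')+0=9+0=9
L[3]='l': occ=0, LF[3]=C('l')+0=8+0=8
L[4]='o': occ=0, LF[4]=C('o')+0=12+0=12
L[5]='n': occ=0, LF[5]=C('n')+0=10+0=10
L[6]='e': occ=1, LF[6]=C('e')+1=3+1=4
L[7]='a': occ=0, LF[7]=C('a')+0=1+0=1
L[8]='g': occ=0, LF[8]=C('g')+0=5+0=5
L[9]='o': occ=1, LF[9]=C('o')+1=12+1=13
L[10]='u': occ=0, LF[10]=C('u')+0=18+0=18
L[11]='o': occ=2, LF[11]=C('o')+2=12+2=14
L[12]='p': occ=0, LF[12]=C('p')+0=16+0=16
L[13]='n': occ=1, LF[13]=C('n')+1=10+1=11
L[14]='$': occ=0, LF[14]=C('$')+0=0+0=0
L[15]='t': occ=0, LF[15]=C('t')+0=17+0=17
L[16]='o': occ=3, LF[16]=C('o')+3=12+3=15
L[17]='a': occ=1, LF[17]=C('a')+1=1+1=2
L[18]='j': occ=0, LF[18]=C('j')+0=7+0=7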